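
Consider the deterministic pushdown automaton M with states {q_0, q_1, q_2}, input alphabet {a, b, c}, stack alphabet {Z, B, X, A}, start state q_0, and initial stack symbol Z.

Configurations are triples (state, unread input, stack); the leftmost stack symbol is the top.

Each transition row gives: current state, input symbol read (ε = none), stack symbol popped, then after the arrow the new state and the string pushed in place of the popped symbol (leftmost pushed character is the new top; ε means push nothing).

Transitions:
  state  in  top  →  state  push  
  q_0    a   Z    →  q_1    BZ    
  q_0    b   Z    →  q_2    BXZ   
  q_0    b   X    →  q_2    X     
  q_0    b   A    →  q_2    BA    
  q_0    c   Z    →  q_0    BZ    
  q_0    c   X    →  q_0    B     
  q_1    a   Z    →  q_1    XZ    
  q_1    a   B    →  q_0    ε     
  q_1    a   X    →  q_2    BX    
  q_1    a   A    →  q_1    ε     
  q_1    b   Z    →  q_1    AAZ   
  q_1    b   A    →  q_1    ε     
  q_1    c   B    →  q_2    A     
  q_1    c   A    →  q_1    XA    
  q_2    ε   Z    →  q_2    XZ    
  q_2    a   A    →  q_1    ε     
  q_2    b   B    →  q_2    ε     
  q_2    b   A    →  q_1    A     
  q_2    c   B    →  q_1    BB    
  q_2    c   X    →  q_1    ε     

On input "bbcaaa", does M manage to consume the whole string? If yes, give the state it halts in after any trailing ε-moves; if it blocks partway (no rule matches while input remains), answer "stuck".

(q_0, bbcaaa, Z)
  read b, top Z: go to q_2, push BXZ → (q_2, bcaaa, BXZ)
  read b, top B: go to q_2, push ε → (q_2, caaa, XZ)
  read c, top X: go to q_1, push ε → (q_1, aaa, Z)
  read a, top Z: go to q_1, push XZ → (q_1, aa, XZ)
  read a, top X: go to q_2, push BX → (q_2, a, BXZ)
No transition for (q_2, a, top B); M blocks with input a remaining.

stuck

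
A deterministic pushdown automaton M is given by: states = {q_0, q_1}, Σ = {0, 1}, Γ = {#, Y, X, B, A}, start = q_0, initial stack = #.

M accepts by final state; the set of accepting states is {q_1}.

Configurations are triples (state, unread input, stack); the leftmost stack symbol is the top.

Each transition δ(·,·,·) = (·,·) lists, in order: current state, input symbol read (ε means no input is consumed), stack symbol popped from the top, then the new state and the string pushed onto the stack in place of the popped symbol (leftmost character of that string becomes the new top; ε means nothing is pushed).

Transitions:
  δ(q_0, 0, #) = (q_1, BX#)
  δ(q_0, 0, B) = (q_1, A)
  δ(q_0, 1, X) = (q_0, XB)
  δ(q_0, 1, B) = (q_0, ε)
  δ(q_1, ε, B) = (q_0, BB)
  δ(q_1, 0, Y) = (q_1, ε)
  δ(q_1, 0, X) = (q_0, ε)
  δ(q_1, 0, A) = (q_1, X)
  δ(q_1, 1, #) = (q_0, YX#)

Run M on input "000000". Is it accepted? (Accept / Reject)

(q_0, 000000, #) ⊢ (q_1, 00000, BX#) ⊢ (q_0, 00000, BBX#) ⊢ (q_1, 0000, ABX#) ⊢ (q_1, 000, XBX#) ⊢ (q_0, 00, BX#) ⊢ (q_1, 0, AX#) ⊢ (q_1, ε, XX#)
All input consumed; state q_1 ∈ F.

Accept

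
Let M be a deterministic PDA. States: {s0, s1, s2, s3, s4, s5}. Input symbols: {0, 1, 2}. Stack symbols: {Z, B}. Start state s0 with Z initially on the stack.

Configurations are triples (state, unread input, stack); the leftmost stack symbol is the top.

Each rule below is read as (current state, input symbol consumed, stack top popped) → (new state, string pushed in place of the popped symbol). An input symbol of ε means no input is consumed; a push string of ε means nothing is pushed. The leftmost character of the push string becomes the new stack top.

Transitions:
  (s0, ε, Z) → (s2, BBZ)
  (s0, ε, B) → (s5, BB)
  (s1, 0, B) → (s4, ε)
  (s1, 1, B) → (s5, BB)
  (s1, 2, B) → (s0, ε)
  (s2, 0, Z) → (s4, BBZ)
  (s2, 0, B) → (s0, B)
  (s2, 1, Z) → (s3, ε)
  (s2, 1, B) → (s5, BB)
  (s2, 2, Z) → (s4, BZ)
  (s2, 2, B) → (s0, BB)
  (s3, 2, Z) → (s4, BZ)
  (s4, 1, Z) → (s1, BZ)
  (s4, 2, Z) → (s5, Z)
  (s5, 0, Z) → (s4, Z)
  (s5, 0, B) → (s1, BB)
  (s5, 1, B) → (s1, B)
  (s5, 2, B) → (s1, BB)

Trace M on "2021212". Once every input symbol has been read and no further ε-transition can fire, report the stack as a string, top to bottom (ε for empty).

(s0, 2021212, Z)
  ε-move, top Z: go to s2, push BBZ → (s2, 2021212, BBZ)
  read 2, top B: go to s0, push BB → (s0, 021212, BBBZ)
  ε-move, top B: go to s5, push BB → (s5, 021212, BBBBZ)
  read 0, top B: go to s1, push BB → (s1, 21212, BBBBBZ)
  read 2, top B: go to s0, push ε → (s0, 1212, BBBBZ)
  ε-move, top B: go to s5, push BB → (s5, 1212, BBBBBZ)
  read 1, top B: go to s1, push B → (s1, 212, BBBBBZ)
  read 2, top B: go to s0, push ε → (s0, 12, BBBBZ)
  ε-move, top B: go to s5, push BB → (s5, 12, BBBBBZ)
  read 1, top B: go to s1, push B → (s1, 2, BBBBBZ)
  read 2, top B: go to s0, push ε → (s0, ε, BBBBZ)
  ε-move, top B: go to s5, push BB → (s5, ε, BBBBBZ)
All input consumed in state s5 with stack BBBBBZ.

BBBBBZ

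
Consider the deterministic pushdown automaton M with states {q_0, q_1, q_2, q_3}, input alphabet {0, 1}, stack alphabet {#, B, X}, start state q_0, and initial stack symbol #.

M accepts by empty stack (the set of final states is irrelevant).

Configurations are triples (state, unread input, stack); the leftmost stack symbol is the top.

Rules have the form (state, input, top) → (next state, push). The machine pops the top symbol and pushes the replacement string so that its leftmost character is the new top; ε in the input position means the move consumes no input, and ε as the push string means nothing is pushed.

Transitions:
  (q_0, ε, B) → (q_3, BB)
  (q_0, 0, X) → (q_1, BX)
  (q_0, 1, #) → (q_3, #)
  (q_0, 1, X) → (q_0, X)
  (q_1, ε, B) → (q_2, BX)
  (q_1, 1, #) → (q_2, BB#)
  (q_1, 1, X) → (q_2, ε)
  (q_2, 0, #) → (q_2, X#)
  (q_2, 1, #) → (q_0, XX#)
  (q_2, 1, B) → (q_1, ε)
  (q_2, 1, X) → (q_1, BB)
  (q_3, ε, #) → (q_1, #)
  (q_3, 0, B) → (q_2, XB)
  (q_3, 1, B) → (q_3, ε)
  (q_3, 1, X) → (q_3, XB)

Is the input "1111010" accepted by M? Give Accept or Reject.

Reject

(q_0, 1111010, #) ⊢ (q_3, 111010, #) ⊢ (q_1, 111010, #) ⊢ (q_2, 11010, BB#) ⊢ (q_1, 1010, B#) ⊢ (q_2, 1010, BX#) ⊢ (q_1, 010, X#)
No transition applies at (q_1, 010, X#); input not fully consumed.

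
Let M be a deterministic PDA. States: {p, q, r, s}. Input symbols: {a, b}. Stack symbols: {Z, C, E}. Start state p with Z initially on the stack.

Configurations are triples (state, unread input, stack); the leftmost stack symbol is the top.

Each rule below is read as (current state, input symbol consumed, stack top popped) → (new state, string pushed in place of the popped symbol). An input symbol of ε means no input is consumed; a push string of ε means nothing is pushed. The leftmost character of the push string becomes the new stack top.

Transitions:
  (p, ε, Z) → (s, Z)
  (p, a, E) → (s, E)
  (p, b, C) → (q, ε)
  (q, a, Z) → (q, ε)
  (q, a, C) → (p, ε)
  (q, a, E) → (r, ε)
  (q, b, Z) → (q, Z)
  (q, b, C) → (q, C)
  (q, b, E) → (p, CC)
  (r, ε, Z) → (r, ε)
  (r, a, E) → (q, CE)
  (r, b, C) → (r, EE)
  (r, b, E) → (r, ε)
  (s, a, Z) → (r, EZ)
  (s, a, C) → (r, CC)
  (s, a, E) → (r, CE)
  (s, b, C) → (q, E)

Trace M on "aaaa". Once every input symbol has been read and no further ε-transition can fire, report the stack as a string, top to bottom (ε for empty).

EZ

(p, aaaa, Z)
  ε-move, top Z: go to s, push Z → (s, aaaa, Z)
  read a, top Z: go to r, push EZ → (r, aaa, EZ)
  read a, top E: go to q, push CE → (q, aa, CEZ)
  read a, top C: go to p, push ε → (p, a, EZ)
  read a, top E: go to s, push E → (s, ε, EZ)
All input consumed in state s with stack EZ.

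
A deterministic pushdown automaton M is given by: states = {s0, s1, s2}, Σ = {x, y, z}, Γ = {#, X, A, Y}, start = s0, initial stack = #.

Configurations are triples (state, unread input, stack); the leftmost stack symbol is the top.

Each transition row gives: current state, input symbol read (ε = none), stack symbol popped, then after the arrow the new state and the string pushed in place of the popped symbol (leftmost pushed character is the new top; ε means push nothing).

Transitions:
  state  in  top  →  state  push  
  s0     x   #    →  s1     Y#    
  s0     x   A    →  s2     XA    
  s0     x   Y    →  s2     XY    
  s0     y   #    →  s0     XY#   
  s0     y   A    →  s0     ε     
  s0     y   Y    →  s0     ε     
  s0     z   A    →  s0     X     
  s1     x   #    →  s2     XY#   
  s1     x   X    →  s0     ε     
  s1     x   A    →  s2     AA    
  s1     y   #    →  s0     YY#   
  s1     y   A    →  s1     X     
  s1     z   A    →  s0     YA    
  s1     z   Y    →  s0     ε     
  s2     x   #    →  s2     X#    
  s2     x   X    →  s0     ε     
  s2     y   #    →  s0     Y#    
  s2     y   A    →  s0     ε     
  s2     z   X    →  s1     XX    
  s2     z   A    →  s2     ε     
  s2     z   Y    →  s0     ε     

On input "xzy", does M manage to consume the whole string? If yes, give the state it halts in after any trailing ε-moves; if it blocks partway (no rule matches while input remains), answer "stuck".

s0

(s0, xzy, #)
  read x, top #: go to s1, push Y# → (s1, zy, Y#)
  read z, top Y: go to s0, push ε → (s0, y, #)
  read y, top #: go to s0, push XY# → (s0, ε, XY#)
All input consumed; M is in state s0.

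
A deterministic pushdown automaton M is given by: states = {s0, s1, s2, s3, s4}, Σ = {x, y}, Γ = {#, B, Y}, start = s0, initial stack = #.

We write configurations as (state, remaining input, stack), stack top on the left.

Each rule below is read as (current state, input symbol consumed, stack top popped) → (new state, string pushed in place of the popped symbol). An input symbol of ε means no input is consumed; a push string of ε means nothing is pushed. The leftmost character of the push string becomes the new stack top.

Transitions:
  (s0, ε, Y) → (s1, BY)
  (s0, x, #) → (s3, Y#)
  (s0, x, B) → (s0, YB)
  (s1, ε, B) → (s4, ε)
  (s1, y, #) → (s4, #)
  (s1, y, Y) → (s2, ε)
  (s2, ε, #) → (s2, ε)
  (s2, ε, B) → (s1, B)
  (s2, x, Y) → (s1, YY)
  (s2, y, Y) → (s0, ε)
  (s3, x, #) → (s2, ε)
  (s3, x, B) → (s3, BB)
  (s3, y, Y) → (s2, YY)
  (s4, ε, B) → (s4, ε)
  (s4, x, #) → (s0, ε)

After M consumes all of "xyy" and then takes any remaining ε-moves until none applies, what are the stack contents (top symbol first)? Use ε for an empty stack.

Y#

(s0, xyy, #) ⊢ (s3, yy, Y#) ⊢ (s2, y, YY#) ⊢ (s0, ε, Y#) ⊢ (s1, ε, BY#) ⊢ (s4, ε, Y#)
All input consumed in state s4 with stack Y#.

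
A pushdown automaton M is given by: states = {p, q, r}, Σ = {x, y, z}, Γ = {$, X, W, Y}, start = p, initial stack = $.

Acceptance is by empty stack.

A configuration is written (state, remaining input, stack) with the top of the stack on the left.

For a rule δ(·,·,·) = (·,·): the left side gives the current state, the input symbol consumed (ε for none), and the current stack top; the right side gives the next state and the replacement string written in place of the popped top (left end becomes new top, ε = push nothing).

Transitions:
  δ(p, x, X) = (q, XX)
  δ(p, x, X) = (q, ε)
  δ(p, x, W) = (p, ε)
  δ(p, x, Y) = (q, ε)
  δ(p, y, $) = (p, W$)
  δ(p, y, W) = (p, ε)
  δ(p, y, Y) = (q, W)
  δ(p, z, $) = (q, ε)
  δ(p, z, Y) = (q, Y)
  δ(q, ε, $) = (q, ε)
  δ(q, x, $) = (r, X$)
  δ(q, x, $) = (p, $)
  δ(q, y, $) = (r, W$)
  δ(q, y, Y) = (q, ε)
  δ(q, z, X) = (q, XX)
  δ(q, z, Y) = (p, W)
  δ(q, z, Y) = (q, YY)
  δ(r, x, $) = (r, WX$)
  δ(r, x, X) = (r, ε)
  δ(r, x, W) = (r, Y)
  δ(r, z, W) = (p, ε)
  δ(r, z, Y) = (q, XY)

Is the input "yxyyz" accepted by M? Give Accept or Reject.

Accept

One accepting computation: (p, yxyyz, $) ⊢ (p, xyyz, W$) ⊢ (p, yyz, $) ⊢ (p, yz, W$) ⊢ (p, z, $) ⊢ (q, ε, ε)
All input consumed and the stack is empty.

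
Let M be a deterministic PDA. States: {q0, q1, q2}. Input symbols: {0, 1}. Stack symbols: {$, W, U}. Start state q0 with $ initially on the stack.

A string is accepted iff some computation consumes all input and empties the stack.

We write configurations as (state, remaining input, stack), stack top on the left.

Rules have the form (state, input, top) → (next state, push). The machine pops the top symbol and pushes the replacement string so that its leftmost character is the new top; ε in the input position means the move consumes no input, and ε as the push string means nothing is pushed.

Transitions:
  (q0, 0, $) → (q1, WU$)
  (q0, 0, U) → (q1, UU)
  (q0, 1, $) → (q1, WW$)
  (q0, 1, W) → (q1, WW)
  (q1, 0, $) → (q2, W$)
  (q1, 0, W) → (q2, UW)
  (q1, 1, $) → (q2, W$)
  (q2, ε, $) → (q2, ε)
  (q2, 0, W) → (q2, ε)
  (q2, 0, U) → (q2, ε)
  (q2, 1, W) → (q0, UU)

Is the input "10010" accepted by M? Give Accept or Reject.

(q0, 10010, $) ⊢ (q1, 0010, WW$) ⊢ (q2, 010, UWW$) ⊢ (q2, 10, WW$) ⊢ (q0, 0, UUW$) ⊢ (q1, ε, UUUW$)
All input consumed; stack is UUUW$, not empty, and no further ε-move applies.

Reject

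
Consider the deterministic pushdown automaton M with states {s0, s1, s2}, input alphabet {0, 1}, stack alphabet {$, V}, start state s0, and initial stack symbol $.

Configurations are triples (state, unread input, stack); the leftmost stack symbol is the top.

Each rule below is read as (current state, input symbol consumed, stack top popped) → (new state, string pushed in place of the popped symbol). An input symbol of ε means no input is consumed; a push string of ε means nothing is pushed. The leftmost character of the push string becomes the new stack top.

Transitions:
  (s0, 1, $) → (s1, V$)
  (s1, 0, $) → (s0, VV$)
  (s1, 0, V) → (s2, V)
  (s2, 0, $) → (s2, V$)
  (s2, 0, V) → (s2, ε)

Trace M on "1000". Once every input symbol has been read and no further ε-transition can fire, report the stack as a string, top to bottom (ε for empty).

(s0, 1000, $)
  read 1, top $: go to s1, push V$ → (s1, 000, V$)
  read 0, top V: go to s2, push V → (s2, 00, V$)
  read 0, top V: go to s2, push ε → (s2, 0, $)
  read 0, top $: go to s2, push V$ → (s2, ε, V$)
All input consumed in state s2 with stack V$.

V$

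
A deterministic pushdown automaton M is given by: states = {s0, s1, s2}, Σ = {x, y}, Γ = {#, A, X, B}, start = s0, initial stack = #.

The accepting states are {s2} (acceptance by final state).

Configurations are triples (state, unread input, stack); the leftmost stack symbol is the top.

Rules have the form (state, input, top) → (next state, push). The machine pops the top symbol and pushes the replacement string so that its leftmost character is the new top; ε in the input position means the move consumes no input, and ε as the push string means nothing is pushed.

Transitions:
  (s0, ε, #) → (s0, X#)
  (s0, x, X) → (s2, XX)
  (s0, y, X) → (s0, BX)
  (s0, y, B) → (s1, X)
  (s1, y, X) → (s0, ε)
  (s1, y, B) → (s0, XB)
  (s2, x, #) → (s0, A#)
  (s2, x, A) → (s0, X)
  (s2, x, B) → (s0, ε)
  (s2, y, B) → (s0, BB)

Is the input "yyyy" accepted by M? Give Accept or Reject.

Reject

(s0, yyyy, #)
  ε-move, top #: go to s0, push X# → (s0, yyyy, X#)
  read y, top X: go to s0, push BX → (s0, yyy, BX#)
  read y, top B: go to s1, push X → (s1, yy, XX#)
  read y, top X: go to s0, push ε → (s0, y, X#)
  read y, top X: go to s0, push BX → (s0, ε, BX#)
All input consumed; state s0 ∉ F and no further ε-move applies.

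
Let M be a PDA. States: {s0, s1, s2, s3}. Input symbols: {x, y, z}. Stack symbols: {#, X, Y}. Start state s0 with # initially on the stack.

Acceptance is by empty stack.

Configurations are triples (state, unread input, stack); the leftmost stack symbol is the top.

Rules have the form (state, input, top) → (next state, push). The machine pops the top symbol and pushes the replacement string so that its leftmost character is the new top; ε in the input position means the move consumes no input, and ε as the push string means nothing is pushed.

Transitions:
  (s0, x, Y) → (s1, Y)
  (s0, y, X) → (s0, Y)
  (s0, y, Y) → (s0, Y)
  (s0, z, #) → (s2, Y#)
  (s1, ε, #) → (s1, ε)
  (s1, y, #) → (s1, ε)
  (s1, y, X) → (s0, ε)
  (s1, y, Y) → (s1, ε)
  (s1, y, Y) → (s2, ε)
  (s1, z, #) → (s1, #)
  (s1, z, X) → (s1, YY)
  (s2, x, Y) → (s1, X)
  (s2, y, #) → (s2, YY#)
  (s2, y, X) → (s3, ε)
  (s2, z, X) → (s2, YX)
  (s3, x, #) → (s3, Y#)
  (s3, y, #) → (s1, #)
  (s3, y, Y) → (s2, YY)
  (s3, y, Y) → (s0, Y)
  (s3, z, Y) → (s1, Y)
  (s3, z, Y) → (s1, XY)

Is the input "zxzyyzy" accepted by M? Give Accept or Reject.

Accept

One accepting computation: (s0, zxzyyzy, #) ⊢ (s2, xzyyzy, Y#) ⊢ (s1, zyyzy, X#) ⊢ (s1, yyzy, YY#) ⊢ (s1, yzy, Y#) ⊢ (s1, zy, #) ⊢ (s1, y, #) ⊢ (s1, ε, ε)
All input consumed and the stack is empty.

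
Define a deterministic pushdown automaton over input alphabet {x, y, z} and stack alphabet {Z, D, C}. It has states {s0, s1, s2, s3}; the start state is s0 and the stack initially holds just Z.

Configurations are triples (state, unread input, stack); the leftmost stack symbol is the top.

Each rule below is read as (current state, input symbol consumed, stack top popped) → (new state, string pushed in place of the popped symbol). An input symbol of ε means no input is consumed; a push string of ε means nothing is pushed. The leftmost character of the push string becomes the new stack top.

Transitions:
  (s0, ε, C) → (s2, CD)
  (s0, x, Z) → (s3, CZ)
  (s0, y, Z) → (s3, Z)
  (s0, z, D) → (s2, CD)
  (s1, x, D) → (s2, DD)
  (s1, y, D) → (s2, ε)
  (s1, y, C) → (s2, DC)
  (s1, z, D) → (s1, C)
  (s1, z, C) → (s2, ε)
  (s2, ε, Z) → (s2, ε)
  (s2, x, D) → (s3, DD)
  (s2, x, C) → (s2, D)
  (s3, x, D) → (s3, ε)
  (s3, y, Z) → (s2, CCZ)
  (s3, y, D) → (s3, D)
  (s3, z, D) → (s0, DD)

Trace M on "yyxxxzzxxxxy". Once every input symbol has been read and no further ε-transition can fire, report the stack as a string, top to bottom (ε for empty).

(s0, yyxxxzzxxxxy, Z)
  read y, top Z: go to s3, push Z → (s3, yxxxzzxxxxy, Z)
  read y, top Z: go to s2, push CCZ → (s2, xxxzzxxxxy, CCZ)
  read x, top C: go to s2, push D → (s2, xxzzxxxxy, DCZ)
  read x, top D: go to s3, push DD → (s3, xzzxxxxy, DDCZ)
  read x, top D: go to s3, push ε → (s3, zzxxxxy, DCZ)
  read z, top D: go to s0, push DD → (s0, zxxxxy, DDCZ)
  read z, top D: go to s2, push CD → (s2, xxxxy, CDDCZ)
  read x, top C: go to s2, push D → (s2, xxxy, DDDCZ)
  read x, top D: go to s3, push DD → (s3, xxy, DDDDCZ)
  read x, top D: go to s3, push ε → (s3, xy, DDDCZ)
  read x, top D: go to s3, push ε → (s3, y, DDCZ)
  read y, top D: go to s3, push D → (s3, ε, DDCZ)
All input consumed in state s3 with stack DDCZ.

DDCZ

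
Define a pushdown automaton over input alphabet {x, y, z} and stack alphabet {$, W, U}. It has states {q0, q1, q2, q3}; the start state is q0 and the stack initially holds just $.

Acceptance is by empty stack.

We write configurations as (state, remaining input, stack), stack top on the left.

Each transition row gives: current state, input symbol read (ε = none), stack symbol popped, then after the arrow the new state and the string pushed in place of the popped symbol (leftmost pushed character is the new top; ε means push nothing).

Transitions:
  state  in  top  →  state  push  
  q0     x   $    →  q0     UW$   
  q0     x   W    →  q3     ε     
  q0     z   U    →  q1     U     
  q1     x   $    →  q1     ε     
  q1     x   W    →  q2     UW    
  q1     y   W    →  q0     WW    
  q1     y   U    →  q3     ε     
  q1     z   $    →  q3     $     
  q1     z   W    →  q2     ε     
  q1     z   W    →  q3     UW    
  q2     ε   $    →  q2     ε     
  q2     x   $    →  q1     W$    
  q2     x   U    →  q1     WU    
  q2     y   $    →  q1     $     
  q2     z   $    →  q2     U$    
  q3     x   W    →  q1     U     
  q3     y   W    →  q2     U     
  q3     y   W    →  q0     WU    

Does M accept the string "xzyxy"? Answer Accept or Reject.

No computation consumes all input and empties the stack.

Reject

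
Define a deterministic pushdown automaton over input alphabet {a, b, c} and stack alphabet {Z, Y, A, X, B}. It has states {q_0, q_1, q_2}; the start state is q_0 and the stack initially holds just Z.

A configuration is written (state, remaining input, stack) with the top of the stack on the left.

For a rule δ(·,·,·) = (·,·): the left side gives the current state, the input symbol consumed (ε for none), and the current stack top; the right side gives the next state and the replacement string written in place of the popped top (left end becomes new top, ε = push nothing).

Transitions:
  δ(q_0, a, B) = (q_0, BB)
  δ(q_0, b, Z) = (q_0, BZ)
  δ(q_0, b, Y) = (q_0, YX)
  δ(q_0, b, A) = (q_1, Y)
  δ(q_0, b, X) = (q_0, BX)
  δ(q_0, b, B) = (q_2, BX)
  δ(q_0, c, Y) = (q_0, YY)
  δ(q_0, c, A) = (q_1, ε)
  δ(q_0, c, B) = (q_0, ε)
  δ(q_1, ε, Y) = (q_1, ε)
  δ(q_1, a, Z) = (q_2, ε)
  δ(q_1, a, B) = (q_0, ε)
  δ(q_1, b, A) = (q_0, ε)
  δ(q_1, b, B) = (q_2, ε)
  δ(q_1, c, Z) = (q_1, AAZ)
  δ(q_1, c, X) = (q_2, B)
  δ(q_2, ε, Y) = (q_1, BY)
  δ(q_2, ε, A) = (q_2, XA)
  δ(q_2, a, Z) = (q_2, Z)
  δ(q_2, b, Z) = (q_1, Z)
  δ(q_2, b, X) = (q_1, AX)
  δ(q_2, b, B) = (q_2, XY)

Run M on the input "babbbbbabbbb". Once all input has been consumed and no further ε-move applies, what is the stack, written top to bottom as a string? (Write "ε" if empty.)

XYXBXYXBZ

(q_0, babbbbbabbbb, Z)
  read b, top Z: go to q_0, push BZ → (q_0, abbbbbabbbb, BZ)
  read a, top B: go to q_0, push BB → (q_0, bbbbbabbbb, BBZ)
  read b, top B: go to q_2, push BX → (q_2, bbbbabbbb, BXBZ)
  read b, top B: go to q_2, push XY → (q_2, bbbabbbb, XYXBZ)
  read b, top X: go to q_1, push AX → (q_1, bbabbbb, AXYXBZ)
  read b, top A: go to q_0, push ε → (q_0, babbbb, XYXBZ)
  read b, top X: go to q_0, push BX → (q_0, abbbb, BXYXBZ)
  read a, top B: go to q_0, push BB → (q_0, bbbb, BBXYXBZ)
  read b, top B: go to q_2, push BX → (q_2, bbb, BXBXYXBZ)
  read b, top B: go to q_2, push XY → (q_2, bb, XYXBXYXBZ)
  read b, top X: go to q_1, push AX → (q_1, b, AXYXBXYXBZ)
  read b, top A: go to q_0, push ε → (q_0, ε, XYXBXYXBZ)
All input consumed in state q_0 with stack XYXBXYXBZ.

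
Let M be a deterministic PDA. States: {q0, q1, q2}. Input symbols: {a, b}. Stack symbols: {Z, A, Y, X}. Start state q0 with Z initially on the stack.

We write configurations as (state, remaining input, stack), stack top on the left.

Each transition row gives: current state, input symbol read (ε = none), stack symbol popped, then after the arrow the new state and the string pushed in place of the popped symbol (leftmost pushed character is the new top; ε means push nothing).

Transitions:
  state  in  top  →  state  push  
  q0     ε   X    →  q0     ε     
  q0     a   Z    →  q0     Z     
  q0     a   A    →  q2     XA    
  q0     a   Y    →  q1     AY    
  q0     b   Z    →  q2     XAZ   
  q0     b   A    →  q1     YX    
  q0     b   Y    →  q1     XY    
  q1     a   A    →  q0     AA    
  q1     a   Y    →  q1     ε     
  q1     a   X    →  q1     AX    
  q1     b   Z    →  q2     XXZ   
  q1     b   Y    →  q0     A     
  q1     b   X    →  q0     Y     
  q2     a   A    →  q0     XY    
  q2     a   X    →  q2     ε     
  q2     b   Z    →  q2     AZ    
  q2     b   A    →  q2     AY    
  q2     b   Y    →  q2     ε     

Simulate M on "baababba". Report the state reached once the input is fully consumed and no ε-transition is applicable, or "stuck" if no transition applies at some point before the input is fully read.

(q0, baababba, Z)
  read b, top Z: go to q2, push XAZ → (q2, aababba, XAZ)
  read a, top X: go to q2, push ε → (q2, ababba, AZ)
  read a, top A: go to q0, push XY → (q0, babba, XYZ)
  ε-move, top X: go to q0, push ε → (q0, babba, YZ)
  read b, top Y: go to q1, push XY → (q1, abba, XYZ)
  read a, top X: go to q1, push AX → (q1, bba, AXYZ)
No transition for (q1, b, top A); M blocks with input bba remaining.

stuck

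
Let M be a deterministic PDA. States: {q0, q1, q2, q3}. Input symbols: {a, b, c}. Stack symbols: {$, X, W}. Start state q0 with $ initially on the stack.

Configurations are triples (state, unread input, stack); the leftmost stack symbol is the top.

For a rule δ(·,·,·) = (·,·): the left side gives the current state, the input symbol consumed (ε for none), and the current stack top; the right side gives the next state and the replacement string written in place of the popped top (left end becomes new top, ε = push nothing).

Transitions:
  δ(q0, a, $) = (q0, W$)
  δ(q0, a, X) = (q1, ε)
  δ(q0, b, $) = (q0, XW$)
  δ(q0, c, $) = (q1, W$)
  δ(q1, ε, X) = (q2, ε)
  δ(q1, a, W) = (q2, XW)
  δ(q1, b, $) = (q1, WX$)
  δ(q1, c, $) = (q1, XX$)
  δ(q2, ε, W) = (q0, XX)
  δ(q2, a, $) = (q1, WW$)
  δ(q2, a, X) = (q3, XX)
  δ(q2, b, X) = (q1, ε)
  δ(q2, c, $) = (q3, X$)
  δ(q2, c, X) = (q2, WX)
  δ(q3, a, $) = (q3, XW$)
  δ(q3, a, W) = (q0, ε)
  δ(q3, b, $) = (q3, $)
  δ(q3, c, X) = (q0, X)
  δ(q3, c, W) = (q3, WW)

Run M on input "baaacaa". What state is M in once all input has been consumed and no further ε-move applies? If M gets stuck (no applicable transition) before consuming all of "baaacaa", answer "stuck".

q2

(q0, baaacaa, $)
  read b, top $: go to q0, push XW$ → (q0, aaacaa, XW$)
  read a, top X: go to q1, push ε → (q1, aacaa, W$)
  read a, top W: go to q2, push XW → (q2, acaa, XW$)
  read a, top X: go to q3, push XX → (q3, caa, XXW$)
  read c, top X: go to q0, push X → (q0, aa, XXW$)
  read a, top X: go to q1, push ε → (q1, a, XW$)
  ε-move, top X: go to q2, push ε → (q2, a, W$)
  ε-move, top W: go to q0, push XX → (q0, a, XX$)
  read a, top X: go to q1, push ε → (q1, ε, X$)
  ε-move, top X: go to q2, push ε → (q2, ε, $)
All input consumed; M is in state q2.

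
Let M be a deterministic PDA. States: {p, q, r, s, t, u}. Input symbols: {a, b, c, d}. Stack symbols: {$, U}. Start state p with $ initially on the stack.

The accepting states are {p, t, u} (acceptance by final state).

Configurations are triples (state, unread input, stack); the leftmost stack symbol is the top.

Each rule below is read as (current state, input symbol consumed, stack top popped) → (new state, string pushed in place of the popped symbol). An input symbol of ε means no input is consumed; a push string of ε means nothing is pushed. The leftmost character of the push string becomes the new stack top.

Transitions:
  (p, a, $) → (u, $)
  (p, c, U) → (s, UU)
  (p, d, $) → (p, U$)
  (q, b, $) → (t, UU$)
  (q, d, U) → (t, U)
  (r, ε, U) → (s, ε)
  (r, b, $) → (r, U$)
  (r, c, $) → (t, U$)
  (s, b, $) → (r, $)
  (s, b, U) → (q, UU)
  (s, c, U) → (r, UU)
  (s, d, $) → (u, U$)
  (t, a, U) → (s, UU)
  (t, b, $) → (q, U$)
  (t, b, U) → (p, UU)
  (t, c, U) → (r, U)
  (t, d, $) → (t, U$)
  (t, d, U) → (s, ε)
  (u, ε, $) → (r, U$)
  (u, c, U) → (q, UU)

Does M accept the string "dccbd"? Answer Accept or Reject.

Accept

(p, dccbd, $)
  read d, top $: go to p, push U$ → (p, ccbd, U$)
  read c, top U: go to s, push UU → (s, cbd, UU$)
  read c, top U: go to r, push UU → (r, bd, UUU$)
  ε-move, top U: go to s, push ε → (s, bd, UU$)
  read b, top U: go to q, push UU → (q, d, UUU$)
  read d, top U: go to t, push U → (t, ε, UUU$)
All input consumed; state t ∈ F.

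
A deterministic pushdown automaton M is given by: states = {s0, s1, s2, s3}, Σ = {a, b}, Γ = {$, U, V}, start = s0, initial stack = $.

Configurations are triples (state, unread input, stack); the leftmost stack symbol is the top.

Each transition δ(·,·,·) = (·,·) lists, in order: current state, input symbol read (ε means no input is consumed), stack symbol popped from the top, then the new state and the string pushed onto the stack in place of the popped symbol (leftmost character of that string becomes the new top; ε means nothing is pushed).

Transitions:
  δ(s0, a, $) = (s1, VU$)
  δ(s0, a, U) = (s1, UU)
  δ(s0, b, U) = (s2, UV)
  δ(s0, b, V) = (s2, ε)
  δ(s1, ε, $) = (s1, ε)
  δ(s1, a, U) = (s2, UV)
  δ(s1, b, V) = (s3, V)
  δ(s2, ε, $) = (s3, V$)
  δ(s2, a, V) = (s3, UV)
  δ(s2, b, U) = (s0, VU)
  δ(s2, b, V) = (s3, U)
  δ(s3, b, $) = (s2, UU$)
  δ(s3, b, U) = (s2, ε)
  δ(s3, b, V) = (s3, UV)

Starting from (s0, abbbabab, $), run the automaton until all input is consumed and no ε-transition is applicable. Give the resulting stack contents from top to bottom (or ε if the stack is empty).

(s0, abbbabab, $) ⊢ (s1, bbbabab, VU$) ⊢ (s3, bbabab, VU$) ⊢ (s3, babab, UVU$) ⊢ (s2, abab, VU$) ⊢ (s3, bab, UVU$) ⊢ (s2, ab, VU$) ⊢ (s3, b, UVU$) ⊢ (s2, ε, VU$)
All input consumed in state s2 with stack VU$.

VU$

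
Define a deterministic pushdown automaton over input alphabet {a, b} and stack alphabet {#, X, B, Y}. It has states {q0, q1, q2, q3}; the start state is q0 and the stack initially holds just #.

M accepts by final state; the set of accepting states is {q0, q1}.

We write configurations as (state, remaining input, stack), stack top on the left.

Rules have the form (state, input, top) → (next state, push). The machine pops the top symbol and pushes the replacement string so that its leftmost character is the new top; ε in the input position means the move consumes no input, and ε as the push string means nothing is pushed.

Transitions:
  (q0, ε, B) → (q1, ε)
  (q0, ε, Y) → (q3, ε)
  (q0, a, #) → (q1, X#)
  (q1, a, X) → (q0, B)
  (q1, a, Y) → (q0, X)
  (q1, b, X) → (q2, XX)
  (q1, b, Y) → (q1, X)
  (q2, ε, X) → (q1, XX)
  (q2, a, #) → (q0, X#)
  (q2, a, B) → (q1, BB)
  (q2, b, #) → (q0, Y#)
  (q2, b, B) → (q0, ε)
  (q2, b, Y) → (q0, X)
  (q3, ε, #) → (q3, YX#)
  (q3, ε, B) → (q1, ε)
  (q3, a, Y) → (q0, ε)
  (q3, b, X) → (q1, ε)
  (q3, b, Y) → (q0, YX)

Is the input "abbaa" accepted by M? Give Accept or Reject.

(q0, abbaa, #) ⊢ (q1, bbaa, X#) ⊢ (q2, baa, XX#) ⊢ (q1, baa, XXX#) ⊢ (q2, aa, XXXX#) ⊢ (q1, aa, XXXXX#) ⊢ (q0, a, BXXXX#) ⊢ (q1, a, XXXX#) ⊢ (q0, ε, BXXX#)
All input consumed; state q0 ∈ F.

Accept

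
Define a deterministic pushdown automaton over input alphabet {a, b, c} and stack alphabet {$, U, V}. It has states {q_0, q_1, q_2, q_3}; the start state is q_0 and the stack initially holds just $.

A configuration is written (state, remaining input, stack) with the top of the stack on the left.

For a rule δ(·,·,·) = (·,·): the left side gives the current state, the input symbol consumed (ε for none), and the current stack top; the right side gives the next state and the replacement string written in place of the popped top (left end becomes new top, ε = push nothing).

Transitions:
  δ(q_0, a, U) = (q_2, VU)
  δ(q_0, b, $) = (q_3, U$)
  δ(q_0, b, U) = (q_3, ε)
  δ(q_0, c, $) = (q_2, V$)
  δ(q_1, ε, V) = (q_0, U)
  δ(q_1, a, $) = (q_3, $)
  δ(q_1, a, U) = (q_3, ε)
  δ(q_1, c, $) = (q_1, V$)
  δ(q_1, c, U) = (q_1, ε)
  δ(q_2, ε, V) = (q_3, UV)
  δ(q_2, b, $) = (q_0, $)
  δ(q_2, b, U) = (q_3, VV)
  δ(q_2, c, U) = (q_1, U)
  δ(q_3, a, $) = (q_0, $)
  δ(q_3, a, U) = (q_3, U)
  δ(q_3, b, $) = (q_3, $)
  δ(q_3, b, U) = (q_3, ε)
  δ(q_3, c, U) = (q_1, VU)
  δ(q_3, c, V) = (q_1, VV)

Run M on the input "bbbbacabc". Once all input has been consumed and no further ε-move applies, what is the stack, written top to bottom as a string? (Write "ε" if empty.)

(q_0, bbbbacabc, $) ⊢ (q_3, bbbacabc, U$) ⊢ (q_3, bbacabc, $) ⊢ (q_3, bacabc, $) ⊢ (q_3, acabc, $) ⊢ (q_0, cabc, $) ⊢ (q_2, abc, V$) ⊢ (q_3, abc, UV$) ⊢ (q_3, bc, UV$) ⊢ (q_3, c, V$) ⊢ (q_1, ε, VV$) ⊢ (q_0, ε, UV$)
All input consumed in state q_0 with stack UV$.

UV$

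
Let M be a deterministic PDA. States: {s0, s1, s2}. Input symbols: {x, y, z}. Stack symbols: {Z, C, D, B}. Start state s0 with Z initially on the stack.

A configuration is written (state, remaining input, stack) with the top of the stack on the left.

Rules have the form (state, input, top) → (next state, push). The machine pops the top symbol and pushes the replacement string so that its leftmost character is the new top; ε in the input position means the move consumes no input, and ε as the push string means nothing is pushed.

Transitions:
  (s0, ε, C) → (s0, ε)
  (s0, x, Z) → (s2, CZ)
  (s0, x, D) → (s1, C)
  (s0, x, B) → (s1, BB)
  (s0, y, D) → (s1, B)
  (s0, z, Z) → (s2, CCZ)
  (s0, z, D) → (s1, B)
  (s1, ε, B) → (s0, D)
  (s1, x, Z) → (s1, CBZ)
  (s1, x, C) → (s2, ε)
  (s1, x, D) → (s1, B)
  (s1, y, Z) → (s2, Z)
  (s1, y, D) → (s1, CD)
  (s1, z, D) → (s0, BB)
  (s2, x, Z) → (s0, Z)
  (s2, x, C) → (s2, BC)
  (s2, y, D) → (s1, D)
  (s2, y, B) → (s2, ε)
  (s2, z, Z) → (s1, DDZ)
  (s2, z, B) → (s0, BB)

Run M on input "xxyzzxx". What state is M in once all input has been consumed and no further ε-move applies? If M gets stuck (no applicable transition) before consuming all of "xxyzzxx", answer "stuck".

stuck

(s0, xxyzzxx, Z) ⊢ (s2, xyzzxx, CZ) ⊢ (s2, yzzxx, BCZ) ⊢ (s2, zzxx, CZ)
No transition for (s2, z, top C); M blocks with input zzxx remaining.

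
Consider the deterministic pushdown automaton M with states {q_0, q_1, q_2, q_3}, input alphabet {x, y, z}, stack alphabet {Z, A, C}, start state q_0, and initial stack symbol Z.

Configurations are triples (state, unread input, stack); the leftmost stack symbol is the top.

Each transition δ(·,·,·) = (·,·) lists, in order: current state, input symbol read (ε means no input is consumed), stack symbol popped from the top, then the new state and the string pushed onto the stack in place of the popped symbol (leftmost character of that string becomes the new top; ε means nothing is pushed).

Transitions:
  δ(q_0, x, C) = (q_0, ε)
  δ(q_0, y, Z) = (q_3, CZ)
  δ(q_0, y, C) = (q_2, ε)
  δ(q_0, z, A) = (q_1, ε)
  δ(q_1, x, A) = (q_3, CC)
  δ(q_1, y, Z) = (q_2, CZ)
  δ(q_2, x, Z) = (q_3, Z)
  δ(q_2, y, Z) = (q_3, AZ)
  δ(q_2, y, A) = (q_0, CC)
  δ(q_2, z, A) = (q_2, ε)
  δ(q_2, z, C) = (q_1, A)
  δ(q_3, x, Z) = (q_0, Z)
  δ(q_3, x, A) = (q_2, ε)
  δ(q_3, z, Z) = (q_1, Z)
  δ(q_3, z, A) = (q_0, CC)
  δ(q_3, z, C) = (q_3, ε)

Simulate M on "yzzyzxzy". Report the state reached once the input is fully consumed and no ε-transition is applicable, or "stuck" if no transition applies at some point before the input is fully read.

(q_0, yzzyzxzy, Z)
  read y, top Z: go to q_3, push CZ → (q_3, zzyzxzy, CZ)
  read z, top C: go to q_3, push ε → (q_3, zyzxzy, Z)
  read z, top Z: go to q_1, push Z → (q_1, yzxzy, Z)
  read y, top Z: go to q_2, push CZ → (q_2, zxzy, CZ)
  read z, top C: go to q_1, push A → (q_1, xzy, AZ)
  read x, top A: go to q_3, push CC → (q_3, zy, CCZ)
  read z, top C: go to q_3, push ε → (q_3, y, CZ)
No transition for (q_3, y, top C); M blocks with input y remaining.

stuck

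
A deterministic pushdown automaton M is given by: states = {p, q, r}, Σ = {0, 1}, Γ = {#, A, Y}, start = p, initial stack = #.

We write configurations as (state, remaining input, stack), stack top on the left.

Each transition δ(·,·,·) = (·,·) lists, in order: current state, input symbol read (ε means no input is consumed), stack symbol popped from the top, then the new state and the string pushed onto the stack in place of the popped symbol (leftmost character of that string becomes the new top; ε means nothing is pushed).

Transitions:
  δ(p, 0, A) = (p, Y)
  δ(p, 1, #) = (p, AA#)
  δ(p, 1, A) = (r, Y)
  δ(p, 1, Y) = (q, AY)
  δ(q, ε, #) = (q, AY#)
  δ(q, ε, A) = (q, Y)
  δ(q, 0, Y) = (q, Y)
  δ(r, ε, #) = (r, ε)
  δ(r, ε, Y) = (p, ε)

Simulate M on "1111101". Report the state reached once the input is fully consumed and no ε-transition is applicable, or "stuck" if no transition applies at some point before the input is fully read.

(p, 1111101, #)
  read 1, top #: go to p, push AA# → (p, 111101, AA#)
  read 1, top A: go to r, push Y → (r, 11101, YA#)
  ε-move, top Y: go to p, push ε → (p, 11101, A#)
  read 1, top A: go to r, push Y → (r, 1101, Y#)
  ε-move, top Y: go to p, push ε → (p, 1101, #)
  read 1, top #: go to p, push AA# → (p, 101, AA#)
  read 1, top A: go to r, push Y → (r, 01, YA#)
  ε-move, top Y: go to p, push ε → (p, 01, A#)
  read 0, top A: go to p, push Y → (p, 1, Y#)
  read 1, top Y: go to q, push AY → (q, ε, AY#)
  ε-move, top A: go to q, push Y → (q, ε, YY#)
All input consumed; M is in state q.

q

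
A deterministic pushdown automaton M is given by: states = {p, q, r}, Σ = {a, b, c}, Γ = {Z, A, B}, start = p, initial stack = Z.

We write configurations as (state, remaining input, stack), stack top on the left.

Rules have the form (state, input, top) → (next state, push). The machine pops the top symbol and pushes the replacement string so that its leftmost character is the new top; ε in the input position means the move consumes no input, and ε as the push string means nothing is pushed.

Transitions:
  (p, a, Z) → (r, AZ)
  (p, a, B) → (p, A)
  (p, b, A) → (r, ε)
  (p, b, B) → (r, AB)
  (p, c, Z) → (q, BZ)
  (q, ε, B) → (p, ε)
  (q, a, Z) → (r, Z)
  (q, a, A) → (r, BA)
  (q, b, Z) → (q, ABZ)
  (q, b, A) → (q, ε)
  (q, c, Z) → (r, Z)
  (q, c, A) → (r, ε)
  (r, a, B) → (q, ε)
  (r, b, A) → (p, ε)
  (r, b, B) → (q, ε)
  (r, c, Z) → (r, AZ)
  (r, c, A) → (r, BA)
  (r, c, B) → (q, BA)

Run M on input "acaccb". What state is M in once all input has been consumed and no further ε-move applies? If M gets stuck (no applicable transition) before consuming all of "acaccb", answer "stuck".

(p, acaccb, Z)
  read a, top Z: go to r, push AZ → (r, caccb, AZ)
  read c, top A: go to r, push BA → (r, accb, BAZ)
  read a, top B: go to q, push ε → (q, ccb, AZ)
  read c, top A: go to r, push ε → (r, cb, Z)
  read c, top Z: go to r, push AZ → (r, b, AZ)
  read b, top A: go to p, push ε → (p, ε, Z)
All input consumed; M is in state p.

p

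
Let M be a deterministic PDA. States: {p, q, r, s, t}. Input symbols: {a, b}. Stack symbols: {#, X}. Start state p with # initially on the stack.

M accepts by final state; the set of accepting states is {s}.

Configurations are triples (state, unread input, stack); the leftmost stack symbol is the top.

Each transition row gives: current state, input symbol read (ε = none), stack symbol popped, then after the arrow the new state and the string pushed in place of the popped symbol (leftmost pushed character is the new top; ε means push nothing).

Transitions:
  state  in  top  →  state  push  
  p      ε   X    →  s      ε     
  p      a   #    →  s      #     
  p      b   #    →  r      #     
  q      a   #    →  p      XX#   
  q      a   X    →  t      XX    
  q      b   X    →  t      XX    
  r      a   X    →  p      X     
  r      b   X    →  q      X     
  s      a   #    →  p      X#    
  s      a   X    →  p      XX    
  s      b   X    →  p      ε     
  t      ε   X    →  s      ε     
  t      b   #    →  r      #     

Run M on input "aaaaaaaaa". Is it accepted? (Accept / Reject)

Accept

(p, aaaaaaaaa, #)
  read a, top #: go to s, push # → (s, aaaaaaaa, #)
  read a, top #: go to p, push X# → (p, aaaaaaa, X#)
  ε-move, top X: go to s, push ε → (s, aaaaaaa, #)
  read a, top #: go to p, push X# → (p, aaaaaa, X#)
  ε-move, top X: go to s, push ε → (s, aaaaaa, #)
  read a, top #: go to p, push X# → (p, aaaaa, X#)
  ε-move, top X: go to s, push ε → (s, aaaaa, #)
  read a, top #: go to p, push X# → (p, aaaa, X#)
  ε-move, top X: go to s, push ε → (s, aaaa, #)
  read a, top #: go to p, push X# → (p, aaa, X#)
  ε-move, top X: go to s, push ε → (s, aaa, #)
  read a, top #: go to p, push X# → (p, aa, X#)
  ε-move, top X: go to s, push ε → (s, aa, #)
  read a, top #: go to p, push X# → (p, a, X#)
  ε-move, top X: go to s, push ε → (s, a, #)
  read a, top #: go to p, push X# → (p, ε, X#)
  ε-move, top X: go to s, push ε → (s, ε, #)
All input consumed; state s ∈ F.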